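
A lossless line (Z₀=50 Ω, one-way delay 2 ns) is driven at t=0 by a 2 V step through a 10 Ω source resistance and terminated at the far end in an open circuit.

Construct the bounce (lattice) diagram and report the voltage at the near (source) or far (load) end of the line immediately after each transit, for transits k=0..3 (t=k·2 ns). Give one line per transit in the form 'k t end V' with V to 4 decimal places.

0 0 source 1.6667
1 2 load 3.3333
2 4 source 2.2222
3 6 load 1.1111

Γ_L=1.000000, Γ_S=-0.666667; launch V₁=2·50/60=1.666667
k=0 src: V=1.6667
k=1 load: inc=1.666667, refl=1.666667·1.000000=1.6667; V=0.000000+1.666667+1.666667=3.3333
k=2 src: inc=1.666667, refl=1.666667·-0.666667=-1.1111; V=1.666667+1.666667+-1.111111=2.2222
k=3 load: inc=-1.111111, refl=-1.111111·1.000000=-1.1111; V=3.333333+-1.111111+-1.111111=1.1111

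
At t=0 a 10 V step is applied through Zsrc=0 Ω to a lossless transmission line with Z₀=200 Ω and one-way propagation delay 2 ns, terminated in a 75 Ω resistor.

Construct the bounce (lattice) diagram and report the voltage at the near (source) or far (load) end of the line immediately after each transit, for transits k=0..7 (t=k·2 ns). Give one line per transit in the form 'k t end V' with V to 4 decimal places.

0 0 source 10.0000
1 2 load 5.4545
2 4 source 10.0000
3 6 load 7.9339
4 8 source 10.0000
5 10 load 9.0609
6 12 source 10.0000
7 14 load 9.5731

Γ_L=-0.454545, Γ_S=-1.000000; launch V₁=10·200/200=10.000000
k=0 src: V=10.0000
k=1 load: inc=10.000000, refl=10.000000·-0.454545=-4.5455; V=0.000000+10.000000+-4.545455=5.4545
k=2 src: inc=-4.545455, refl=-4.545455·-1.000000=4.5455; V=10.000000+-4.545455+4.545455=10.0000
k=3 load: inc=4.545455, refl=4.545455·-0.454545=-2.0661; V=5.454545+4.545455+-2.066116=7.9339
k=4 src: inc=-2.066116, refl=-2.066116·-1.000000=2.0661; V=10.000000+-2.066116+2.066116=10.0000
k=5 load: inc=2.066116, refl=2.066116·-0.454545=-0.9391; V=7.933884+2.066116+-0.939144=9.0609
k=6 src: inc=-0.939144, refl=-0.939144·-1.000000=0.9391; V=10.000000+-0.939144+0.939144=10.0000
k=7 load: inc=0.939144, refl=0.939144·-0.454545=-0.4269; V=9.060856+0.939144+-0.426883=9.5731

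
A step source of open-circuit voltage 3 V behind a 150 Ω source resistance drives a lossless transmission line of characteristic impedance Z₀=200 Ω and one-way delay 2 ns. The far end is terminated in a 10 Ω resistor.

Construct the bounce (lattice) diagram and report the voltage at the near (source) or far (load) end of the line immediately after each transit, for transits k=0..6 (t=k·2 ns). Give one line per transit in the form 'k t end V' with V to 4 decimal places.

0 0 source 1.7143
1 2 load 0.1633
2 4 source 0.3848
3 6 load 0.1844
4 8 source 0.2130
5 10 load 0.1871
6 12 source 0.1908

Γ_L=-0.904762, Γ_S=-0.142857; launch V₁=3·200/350=1.714286
k=0 src: V=1.7143
k=1 load: inc=1.714286, refl=1.714286·-0.904762=-1.5510; V=0.000000+1.714286+-1.551020=0.1633
k=2 src: inc=-1.551020, refl=-1.551020·-0.142857=0.2216; V=1.714286+-1.551020+0.221574=0.3848
k=3 load: inc=0.221574, refl=0.221574·-0.904762=-0.2005; V=0.163265+0.221574+-0.200472=0.1844
k=4 src: inc=-0.200472, refl=-0.200472·-0.142857=0.0286; V=0.384840+-0.200472+0.028639=0.2130
k=5 load: inc=0.028639, refl=0.028639·-0.904762=-0.0259; V=0.184368+0.028639+-0.025911=0.1871
k=6 src: inc=-0.025911, refl=-0.025911·-0.142857=0.0037; V=0.213006+-0.025911+0.003702=0.1908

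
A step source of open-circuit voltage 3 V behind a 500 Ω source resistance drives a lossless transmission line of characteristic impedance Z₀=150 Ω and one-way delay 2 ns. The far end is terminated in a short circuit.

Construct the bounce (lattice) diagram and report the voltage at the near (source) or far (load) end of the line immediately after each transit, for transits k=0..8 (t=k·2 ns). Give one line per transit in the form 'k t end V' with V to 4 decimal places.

Γ_L=-1.000000, Γ_S=0.538462; launch V₁=3·150/650=0.692308
k=0 src: V=0.6923
k=1 load: inc=0.692308, refl=0.692308·-1.000000=-0.6923; V=0.000000+0.692308+-0.692308=0.0000
k=2 src: inc=-0.692308, refl=-0.692308·0.538462=-0.3728; V=0.692308+-0.692308+-0.372781=-0.3728
k=3 load: inc=-0.372781, refl=-0.372781·-1.000000=0.3728; V=0.000000+-0.372781+0.372781=0.0000
k=4 src: inc=0.372781, refl=0.372781·0.538462=0.2007; V=-0.372781+0.372781+0.200728=0.2007
k=5 load: inc=0.200728, refl=0.200728·-1.000000=-0.2007; V=0.000000+0.200728+-0.200728=0.0000
k=6 src: inc=-0.200728, refl=-0.200728·0.538462=-0.1081; V=0.200728+-0.200728+-0.108084=-0.1081
k=7 load: inc=-0.108084, refl=-0.108084·-1.000000=0.1081; V=0.000000+-0.108084+0.108084=0.0000
k=8 src: inc=0.108084, refl=0.108084·0.538462=0.0582; V=-0.108084+0.108084+0.058199=0.0582

0 0 source 0.6923
1 2 load 0.0000
2 4 source -0.3728
3 6 load 0.0000
4 8 source 0.2007
5 10 load 0.0000
6 12 source -0.1081
7 14 load 0.0000
8 16 source 0.0582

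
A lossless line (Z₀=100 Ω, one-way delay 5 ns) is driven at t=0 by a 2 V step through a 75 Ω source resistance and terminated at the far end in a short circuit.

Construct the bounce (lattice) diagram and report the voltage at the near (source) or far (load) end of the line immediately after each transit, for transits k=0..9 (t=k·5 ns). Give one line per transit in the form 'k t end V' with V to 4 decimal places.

0 0 source 1.1429
1 5 load 0.0000
2 10 source 0.1633
3 15 load 0.0000
4 20 source 0.0233
5 25 load 0.0000
6 30 source 0.0033
7 35 load 0.0000
8 40 source 0.0005
9 45 load 0.0000

Γ_L=-1.000000, Γ_S=-0.142857; launch V₁=2·100/175=1.142857
k=0 src: V=1.1429
k=1 load: inc=1.142857, refl=1.142857·-1.000000=-1.1429; V=0.000000+1.142857+-1.142857=0.0000
k=2 src: inc=-1.142857, refl=-1.142857·-0.142857=0.1633; V=1.142857+-1.142857+0.163265=0.1633
k=3 load: inc=0.163265, refl=0.163265·-1.000000=-0.1633; V=0.000000+0.163265+-0.163265=0.0000
k=4 src: inc=-0.163265, refl=-0.163265·-0.142857=0.0233; V=0.163265+-0.163265+0.023324=0.0233
k=5 load: inc=0.023324, refl=0.023324·-1.000000=-0.0233; V=0.000000+0.023324+-0.023324=0.0000
k=6 src: inc=-0.023324, refl=-0.023324·-0.142857=0.0033; V=0.023324+-0.023324+0.003332=0.0033
k=7 load: inc=0.003332, refl=0.003332·-1.000000=-0.0033; V=0.000000+0.003332+-0.003332=0.0000
k=8 src: inc=-0.003332, refl=-0.003332·-0.142857=0.0005; V=0.003332+-0.003332+0.000476=0.0005
k=9 load: inc=0.000476, refl=0.000476·-1.000000=-0.0005; V=0.000000+0.000476+-0.000476=0.0000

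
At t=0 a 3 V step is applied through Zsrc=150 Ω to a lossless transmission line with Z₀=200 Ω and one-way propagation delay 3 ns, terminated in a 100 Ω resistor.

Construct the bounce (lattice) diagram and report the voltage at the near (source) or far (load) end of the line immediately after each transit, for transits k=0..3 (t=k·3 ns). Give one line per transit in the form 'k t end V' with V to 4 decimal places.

Γ_L=-0.333333, Γ_S=-0.142857; launch V₁=3·200/350=1.714286
k=0 src: V=1.7143
k=1 load: inc=1.714286, refl=1.714286·-0.333333=-0.5714; V=0.000000+1.714286+-0.571429=1.1429
k=2 src: inc=-0.571429, refl=-0.571429·-0.142857=0.0816; V=1.714286+-0.571429+0.081633=1.2245
k=3 load: inc=0.081633, refl=0.081633·-0.333333=-0.0272; V=1.142857+0.081633+-0.027211=1.1973

0 0 source 1.7143
1 3 load 1.1429
2 6 source 1.2245
3 9 load 1.1973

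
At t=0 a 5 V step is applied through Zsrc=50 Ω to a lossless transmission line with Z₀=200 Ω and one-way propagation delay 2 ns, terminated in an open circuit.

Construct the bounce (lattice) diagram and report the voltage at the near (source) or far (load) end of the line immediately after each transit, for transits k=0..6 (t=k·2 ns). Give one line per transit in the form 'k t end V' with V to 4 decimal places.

0 0 source 4.0000
1 2 load 8.0000
2 4 source 5.6000
3 6 load 3.2000
4 8 source 4.6400
5 10 load 6.0800
6 12 source 5.2160

Γ_L=1.000000, Γ_S=-0.600000; launch V₁=5·200/250=4.000000
k=0 src: V=4.0000
k=1 load: inc=4.000000, refl=4.000000·1.000000=4.0000; V=0.000000+4.000000+4.000000=8.0000
k=2 src: inc=4.000000, refl=4.000000·-0.600000=-2.4000; V=4.000000+4.000000+-2.400000=5.6000
k=3 load: inc=-2.400000, refl=-2.400000·1.000000=-2.4000; V=8.000000+-2.400000+-2.400000=3.2000
k=4 src: inc=-2.400000, refl=-2.400000·-0.600000=1.4400; V=5.600000+-2.400000+1.440000=4.6400
k=5 load: inc=1.440000, refl=1.440000·1.000000=1.4400; V=3.200000+1.440000+1.440000=6.0800
k=6 src: inc=1.440000, refl=1.440000·-0.600000=-0.8640; V=4.640000+1.440000+-0.864000=5.2160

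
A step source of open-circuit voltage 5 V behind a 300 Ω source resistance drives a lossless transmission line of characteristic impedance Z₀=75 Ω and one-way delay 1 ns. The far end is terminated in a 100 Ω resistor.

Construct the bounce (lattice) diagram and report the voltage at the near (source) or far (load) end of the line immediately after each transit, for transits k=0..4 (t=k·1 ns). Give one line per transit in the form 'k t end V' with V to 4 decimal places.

0 0 source 1.0000
1 1 load 1.1429
2 2 source 1.2286
3 3 load 1.2408
4 4 source 1.2482

Γ_L=0.142857, Γ_S=0.600000; launch V₁=5·75/375=1.000000
k=0 src: V=1.0000
k=1 load: inc=1.000000, refl=1.000000·0.142857=0.1429; V=0.000000+1.000000+0.142857=1.1429
k=2 src: inc=0.142857, refl=0.142857·0.600000=0.0857; V=1.000000+0.142857+0.085714=1.2286
k=3 load: inc=0.085714, refl=0.085714·0.142857=0.0122; V=1.142857+0.085714+0.012245=1.2408
k=4 src: inc=0.012245, refl=0.012245·0.600000=0.0073; V=1.228571+0.012245+0.007347=1.2482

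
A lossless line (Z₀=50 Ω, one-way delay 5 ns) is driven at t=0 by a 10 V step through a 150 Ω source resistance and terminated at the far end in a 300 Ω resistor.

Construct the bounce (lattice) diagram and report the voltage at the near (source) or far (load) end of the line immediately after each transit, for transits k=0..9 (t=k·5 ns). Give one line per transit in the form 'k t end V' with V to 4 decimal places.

Γ_L=0.714286, Γ_S=0.500000; launch V₁=10·50/200=2.500000
k=0 src: V=2.5000
k=1 load: inc=2.500000, refl=2.500000·0.714286=1.7857; V=0.000000+2.500000+1.785714=4.2857
k=2 src: inc=1.785714, refl=1.785714·0.500000=0.8929; V=2.500000+1.785714+0.892857=5.1786
k=3 load: inc=0.892857, refl=0.892857·0.714286=0.6378; V=4.285714+0.892857+0.637755=5.8163
k=4 src: inc=0.637755, refl=0.637755·0.500000=0.3189; V=5.178571+0.637755+0.318878=6.1352
k=5 load: inc=0.318878, refl=0.318878·0.714286=0.2278; V=5.816327+0.318878+0.227770=6.3630
k=6 src: inc=0.227770, refl=0.227770·0.500000=0.1139; V=6.135204+0.227770+0.113885=6.4769
k=7 load: inc=0.113885, refl=0.113885·0.714286=0.0813; V=6.362974+0.113885+0.081346=6.5582
k=8 src: inc=0.081346, refl=0.081346·0.500000=0.0407; V=6.476859+0.081346+0.040673=6.5989
k=9 load: inc=0.040673, refl=0.040673·0.714286=0.0291; V=6.558205+0.040673+0.029052=6.6279

0 0 source 2.5000
1 5 load 4.2857
2 10 source 5.1786
3 15 load 5.8163
4 20 source 6.1352
5 25 load 6.3630
6 30 source 6.4769
7 35 load 6.5582
8 40 source 6.5989
9 45 load 6.6279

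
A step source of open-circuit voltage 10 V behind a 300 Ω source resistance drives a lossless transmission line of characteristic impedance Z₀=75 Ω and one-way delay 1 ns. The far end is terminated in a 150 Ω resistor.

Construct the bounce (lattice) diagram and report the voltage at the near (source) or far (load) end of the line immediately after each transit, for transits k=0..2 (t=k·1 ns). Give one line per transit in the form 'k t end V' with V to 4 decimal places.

Γ_L=0.333333, Γ_S=0.600000; launch V₁=10·75/375=2.000000
k=0 src: V=2.0000
k=1 load: inc=2.000000, refl=2.000000·0.333333=0.6667; V=0.000000+2.000000+0.666667=2.6667
k=2 src: inc=0.666667, refl=0.666667·0.600000=0.4000; V=2.000000+0.666667+0.400000=3.0667

0 0 source 2.0000
1 1 load 2.6667
2 2 source 3.0667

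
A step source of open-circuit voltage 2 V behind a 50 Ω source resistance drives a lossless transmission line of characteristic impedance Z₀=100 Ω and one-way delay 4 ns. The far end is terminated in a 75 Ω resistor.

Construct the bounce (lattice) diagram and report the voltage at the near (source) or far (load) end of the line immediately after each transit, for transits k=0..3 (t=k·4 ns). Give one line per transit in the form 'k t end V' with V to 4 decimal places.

0 0 source 1.3333
1 4 load 1.1429
2 8 source 1.2063
3 12 load 1.1973

Γ_L=-0.142857, Γ_S=-0.333333; launch V₁=2·100/150=1.333333
k=0 src: V=1.3333
k=1 load: inc=1.333333, refl=1.333333·-0.142857=-0.1905; V=0.000000+1.333333+-0.190476=1.1429
k=2 src: inc=-0.190476, refl=-0.190476·-0.333333=0.0635; V=1.333333+-0.190476+0.063492=1.2063
k=3 load: inc=0.063492, refl=0.063492·-0.142857=-0.0091; V=1.142857+0.063492+-0.009070=1.1973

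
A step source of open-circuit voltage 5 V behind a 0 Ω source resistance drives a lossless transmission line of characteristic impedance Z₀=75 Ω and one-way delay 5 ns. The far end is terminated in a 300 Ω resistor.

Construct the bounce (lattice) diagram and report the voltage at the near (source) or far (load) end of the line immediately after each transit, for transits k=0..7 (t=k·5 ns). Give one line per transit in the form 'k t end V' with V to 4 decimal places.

Γ_L=0.600000, Γ_S=-1.000000; launch V₁=5·75/75=5.000000
k=0 src: V=5.0000
k=1 load: inc=5.000000, refl=5.000000·0.600000=3.0000; V=0.000000+5.000000+3.000000=8.0000
k=2 src: inc=3.000000, refl=3.000000·-1.000000=-3.0000; V=5.000000+3.000000+-3.000000=5.0000
k=3 load: inc=-3.000000, refl=-3.000000·0.600000=-1.8000; V=8.000000+-3.000000+-1.800000=3.2000
k=4 src: inc=-1.800000, refl=-1.800000·-1.000000=1.8000; V=5.000000+-1.800000+1.800000=5.0000
k=5 load: inc=1.800000, refl=1.800000·0.600000=1.0800; V=3.200000+1.800000+1.080000=6.0800
k=6 src: inc=1.080000, refl=1.080000·-1.000000=-1.0800; V=5.000000+1.080000+-1.080000=5.0000
k=7 load: inc=-1.080000, refl=-1.080000·0.600000=-0.6480; V=6.080000+-1.080000+-0.648000=4.3520

0 0 source 5.0000
1 5 load 8.0000
2 10 source 5.0000
3 15 load 3.2000
4 20 source 5.0000
5 25 load 6.0800
6 30 source 5.0000
7 35 load 4.3520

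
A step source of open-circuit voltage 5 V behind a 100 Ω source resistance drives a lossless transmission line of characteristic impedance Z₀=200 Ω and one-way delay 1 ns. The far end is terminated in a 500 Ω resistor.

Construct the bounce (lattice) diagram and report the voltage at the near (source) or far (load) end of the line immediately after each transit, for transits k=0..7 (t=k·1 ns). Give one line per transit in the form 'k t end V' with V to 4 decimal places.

Γ_L=0.428571, Γ_S=-0.333333; launch V₁=5·200/300=3.333333
k=0 src: V=3.3333
k=1 load: inc=3.333333, refl=3.333333·0.428571=1.4286; V=0.000000+3.333333+1.428571=4.7619
k=2 src: inc=1.428571, refl=1.428571·-0.333333=-0.4762; V=3.333333+1.428571+-0.476190=4.2857
k=3 load: inc=-0.476190, refl=-0.476190·0.428571=-0.2041; V=4.761905+-0.476190+-0.204082=4.0816
k=4 src: inc=-0.204082, refl=-0.204082·-0.333333=0.0680; V=4.285714+-0.204082+0.068027=4.1497
k=5 load: inc=0.068027, refl=0.068027·0.428571=0.0292; V=4.081633+0.068027+0.029155=4.1788
k=6 src: inc=0.029155, refl=0.029155·-0.333333=-0.0097; V=4.149660+0.029155+-0.009718=4.1691
k=7 load: inc=-0.009718, refl=-0.009718·0.428571=-0.0042; V=4.178814+-0.009718+-0.004165=4.1649

0 0 source 3.3333
1 1 load 4.7619
2 2 source 4.2857
3 3 load 4.0816
4 4 source 4.1497
5 5 load 4.1788
6 6 source 4.1691
7 7 load 4.1649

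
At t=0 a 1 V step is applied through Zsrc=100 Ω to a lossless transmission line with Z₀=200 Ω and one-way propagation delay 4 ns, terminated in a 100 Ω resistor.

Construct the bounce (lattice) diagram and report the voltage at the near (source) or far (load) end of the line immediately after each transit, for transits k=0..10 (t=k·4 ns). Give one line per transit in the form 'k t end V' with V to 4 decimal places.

0 0 source 0.6667
1 4 load 0.4444
2 8 source 0.5185
3 12 load 0.4938
4 16 source 0.5021
5 20 load 0.4993
6 24 source 0.5002
7 28 load 0.4999
8 32 source 0.5000
9 36 load 0.5000
10 40 source 0.5000

Γ_L=-0.333333, Γ_S=-0.333333; launch V₁=1·200/300=0.666667
k=0 src: V=0.6667
k=1 load: inc=0.666667, refl=0.666667·-0.333333=-0.2222; V=0.000000+0.666667+-0.222222=0.4444
k=2 src: inc=-0.222222, refl=-0.222222·-0.333333=0.0741; V=0.666667+-0.222222+0.074074=0.5185
k=3 load: inc=0.074074, refl=0.074074·-0.333333=-0.0247; V=0.444444+0.074074+-0.024691=0.4938
k=4 src: inc=-0.024691, refl=-0.024691·-0.333333=0.0082; V=0.518519+-0.024691+0.008230=0.5021
k=5 load: inc=0.008230, refl=0.008230·-0.333333=-0.0027; V=0.493827+0.008230+-0.002743=0.4993
k=6 src: inc=-0.002743, refl=-0.002743·-0.333333=0.0009; V=0.502058+-0.002743+0.000914=0.5002
k=7 load: inc=0.000914, refl=0.000914·-0.333333=-0.0003; V=0.499314+0.000914+-0.000305=0.4999
k=8 src: inc=-0.000305, refl=-0.000305·-0.333333=0.0001; V=0.500229+-0.000305+0.000102=0.5000
k=9 load: inc=0.000102, refl=0.000102·-0.333333=-0.0000; V=0.499924+0.000102+-0.000034=0.5000
k=10 src: inc=-0.000034, refl=-0.000034·-0.333333=0.0000; V=0.500025+-0.000034+0.000011=0.5000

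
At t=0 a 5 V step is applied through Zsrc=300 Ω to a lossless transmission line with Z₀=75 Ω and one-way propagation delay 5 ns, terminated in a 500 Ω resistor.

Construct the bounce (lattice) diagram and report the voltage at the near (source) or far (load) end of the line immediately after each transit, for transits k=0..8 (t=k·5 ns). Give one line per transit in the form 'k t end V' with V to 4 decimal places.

Γ_L=0.739130, Γ_S=0.600000; launch V₁=5·75/375=1.000000
k=0 src: V=1.0000
k=1 load: inc=1.000000, refl=1.000000·0.739130=0.7391; V=0.000000+1.000000+0.739130=1.7391
k=2 src: inc=0.739130, refl=0.739130·0.600000=0.4435; V=1.000000+0.739130+0.443478=2.1826
k=3 load: inc=0.443478, refl=0.443478·0.739130=0.3278; V=1.739130+0.443478+0.327788=2.5104
k=4 src: inc=0.327788, refl=0.327788·0.600000=0.1967; V=2.182609+0.327788+0.196673=2.7071
k=5 load: inc=0.196673, refl=0.196673·0.739130=0.1454; V=2.510397+0.196673+0.145367=2.8524
k=6 src: inc=0.145367, refl=0.145367·0.600000=0.0872; V=2.707070+0.145367+0.087220=2.9397
k=7 load: inc=0.087220, refl=0.087220·0.739130=0.0645; V=2.852437+0.087220+0.064467=3.0041
k=8 src: inc=0.064467, refl=0.064467·0.600000=0.0387; V=2.939657+0.064467+0.038680=3.0428

0 0 source 1.0000
1 5 load 1.7391
2 10 source 2.1826
3 15 load 2.5104
4 20 source 2.7071
5 25 load 2.8524
6 30 source 2.9397
7 35 load 3.0041
8 40 source 3.0428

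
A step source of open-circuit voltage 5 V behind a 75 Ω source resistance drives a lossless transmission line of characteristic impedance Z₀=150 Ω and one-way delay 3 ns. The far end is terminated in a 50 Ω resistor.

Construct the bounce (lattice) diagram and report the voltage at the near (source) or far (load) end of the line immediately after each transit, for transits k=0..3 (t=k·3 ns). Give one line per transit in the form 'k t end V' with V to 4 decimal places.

0 0 source 3.3333
1 3 load 1.6667
2 6 source 2.2222
3 9 load 1.9444

Γ_L=-0.500000, Γ_S=-0.333333; launch V₁=5·150/225=3.333333
k=0 src: V=3.3333
k=1 load: inc=3.333333, refl=3.333333·-0.500000=-1.6667; V=0.000000+3.333333+-1.666667=1.6667
k=2 src: inc=-1.666667, refl=-1.666667·-0.333333=0.5556; V=3.333333+-1.666667+0.555556=2.2222
k=3 load: inc=0.555556, refl=0.555556·-0.500000=-0.2778; V=1.666667+0.555556+-0.277778=1.9444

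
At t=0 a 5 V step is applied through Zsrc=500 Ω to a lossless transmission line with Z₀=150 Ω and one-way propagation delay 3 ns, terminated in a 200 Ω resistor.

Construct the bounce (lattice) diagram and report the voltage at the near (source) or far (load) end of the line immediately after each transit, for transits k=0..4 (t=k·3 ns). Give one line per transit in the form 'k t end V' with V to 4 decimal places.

0 0 source 1.1538
1 3 load 1.3187
2 6 source 1.4074
3 9 load 1.4201
4 12 source 1.4269

Γ_L=0.142857, Γ_S=0.538462; launch V₁=5·150/650=1.153846
k=0 src: V=1.1538
k=1 load: inc=1.153846, refl=1.153846·0.142857=0.1648; V=0.000000+1.153846+0.164835=1.3187
k=2 src: inc=0.164835, refl=0.164835·0.538462=0.0888; V=1.153846+0.164835+0.088757=1.4074
k=3 load: inc=0.088757, refl=0.088757·0.142857=0.0127; V=1.318681+0.088757+0.012680=1.4201
k=4 src: inc=0.012680, refl=0.012680·0.538462=0.0068; V=1.407439+0.012680+0.006827=1.4269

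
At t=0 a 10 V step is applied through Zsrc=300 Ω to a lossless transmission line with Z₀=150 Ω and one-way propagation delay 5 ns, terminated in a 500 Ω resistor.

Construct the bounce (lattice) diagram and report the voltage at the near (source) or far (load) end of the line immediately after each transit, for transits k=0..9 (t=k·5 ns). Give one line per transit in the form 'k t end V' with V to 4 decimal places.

0 0 source 3.3333
1 5 load 5.1282
2 10 source 5.7265
3 15 load 6.0487
4 20 source 6.1560
5 25 load 6.2139
6 30 source 6.2331
7 35 load 6.2435
8 40 source 6.2470
9 45 load 6.2488

Γ_L=0.538462, Γ_S=0.333333; launch V₁=10·150/450=3.333333
k=0 src: V=3.3333
k=1 load: inc=3.333333, refl=3.333333·0.538462=1.7949; V=0.000000+3.333333+1.794872=5.1282
k=2 src: inc=1.794872, refl=1.794872·0.333333=0.5983; V=3.333333+1.794872+0.598291=5.7265
k=3 load: inc=0.598291, refl=0.598291·0.538462=0.3222; V=5.128205+0.598291+0.322156=6.0487
k=4 src: inc=0.322156, refl=0.322156·0.333333=0.1074; V=5.726496+0.322156+0.107385=6.1560
k=5 load: inc=0.107385, refl=0.107385·0.538462=0.0578; V=6.048652+0.107385+0.057823=6.2139
k=6 src: inc=0.057823, refl=0.057823·0.333333=0.0193; V=6.156038+0.057823+0.019274=6.2331
k=7 load: inc=0.019274, refl=0.019274·0.538462=0.0104; V=6.213861+0.019274+0.010378=6.2435
k=8 src: inc=0.010378, refl=0.010378·0.333333=0.0035; V=6.233135+0.010378+0.003459=6.2470
k=9 load: inc=0.003459, refl=0.003459·0.538462=0.0019; V=6.243513+0.003459+0.001863=6.2488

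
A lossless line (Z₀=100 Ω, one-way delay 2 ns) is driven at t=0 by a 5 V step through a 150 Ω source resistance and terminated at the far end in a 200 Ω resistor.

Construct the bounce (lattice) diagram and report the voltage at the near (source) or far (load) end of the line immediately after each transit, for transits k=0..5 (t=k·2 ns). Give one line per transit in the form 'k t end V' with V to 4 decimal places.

Γ_L=0.333333, Γ_S=0.200000; launch V₁=5·100/250=2.000000
k=0 src: V=2.0000
k=1 load: inc=2.000000, refl=2.000000·0.333333=0.6667; V=0.000000+2.000000+0.666667=2.6667
k=2 src: inc=0.666667, refl=0.666667·0.200000=0.1333; V=2.000000+0.666667+0.133333=2.8000
k=3 load: inc=0.133333, refl=0.133333·0.333333=0.0444; V=2.666667+0.133333+0.044444=2.8444
k=4 src: inc=0.044444, refl=0.044444·0.200000=0.0089; V=2.800000+0.044444+0.008889=2.8533
k=5 load: inc=0.008889, refl=0.008889·0.333333=0.0030; V=2.844444+0.008889+0.002963=2.8563

0 0 source 2.0000
1 2 load 2.6667
2 4 source 2.8000
3 6 load 2.8444
4 8 source 2.8533
5 10 load 2.8563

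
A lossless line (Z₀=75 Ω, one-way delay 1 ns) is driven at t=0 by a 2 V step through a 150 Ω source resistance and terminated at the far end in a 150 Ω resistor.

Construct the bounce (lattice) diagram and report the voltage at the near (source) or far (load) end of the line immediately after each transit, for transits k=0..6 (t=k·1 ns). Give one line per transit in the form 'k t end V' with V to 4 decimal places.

Γ_L=0.333333, Γ_S=0.333333; launch V₁=2·75/225=0.666667
k=0 src: V=0.6667
k=1 load: inc=0.666667, refl=0.666667·0.333333=0.2222; V=0.000000+0.666667+0.222222=0.8889
k=2 src: inc=0.222222, refl=0.222222·0.333333=0.0741; V=0.666667+0.222222+0.074074=0.9630
k=3 load: inc=0.074074, refl=0.074074·0.333333=0.0247; V=0.888889+0.074074+0.024691=0.9877
k=4 src: inc=0.024691, refl=0.024691·0.333333=0.0082; V=0.962963+0.024691+0.008230=0.9959
k=5 load: inc=0.008230, refl=0.008230·0.333333=0.0027; V=0.987654+0.008230+0.002743=0.9986
k=6 src: inc=0.002743, refl=0.002743·0.333333=0.0009; V=0.995885+0.002743+0.000914=0.9995

0 0 source 0.6667
1 1 load 0.8889
2 2 source 0.9630
3 3 load 0.9877
4 4 source 0.9959
5 5 load 0.9986
6 6 source 0.9995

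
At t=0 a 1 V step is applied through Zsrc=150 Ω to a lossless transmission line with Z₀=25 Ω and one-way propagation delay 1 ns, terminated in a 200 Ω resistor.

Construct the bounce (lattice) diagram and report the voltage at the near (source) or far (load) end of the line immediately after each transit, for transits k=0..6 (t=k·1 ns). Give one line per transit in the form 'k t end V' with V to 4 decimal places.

0 0 source 0.1429
1 1 load 0.2540
2 2 source 0.3333
3 3 load 0.3951
4 4 source 0.4392
5 5 load 0.4734
6 6 source 0.4979

Γ_L=0.777778, Γ_S=0.714286; launch V₁=1·25/175=0.142857
k=0 src: V=0.1429
k=1 load: inc=0.142857, refl=0.142857·0.777778=0.1111; V=0.000000+0.142857+0.111111=0.2540
k=2 src: inc=0.111111, refl=0.111111·0.714286=0.0794; V=0.142857+0.111111+0.079365=0.3333
k=3 load: inc=0.079365, refl=0.079365·0.777778=0.0617; V=0.253968+0.079365+0.061728=0.3951
k=4 src: inc=0.061728, refl=0.061728·0.714286=0.0441; V=0.333333+0.061728+0.044092=0.4392
k=5 load: inc=0.044092, refl=0.044092·0.777778=0.0343; V=0.395062+0.044092+0.034294=0.4734
k=6 src: inc=0.034294, refl=0.034294·0.714286=0.0245; V=0.439153+0.034294+0.024495=0.4979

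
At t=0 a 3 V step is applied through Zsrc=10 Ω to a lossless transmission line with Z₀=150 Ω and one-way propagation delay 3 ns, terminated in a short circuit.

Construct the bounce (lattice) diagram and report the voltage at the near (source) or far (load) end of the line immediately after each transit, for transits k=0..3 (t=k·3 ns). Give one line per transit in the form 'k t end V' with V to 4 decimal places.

0 0 source 2.8125
1 3 load 0.0000
2 6 source 2.4609
3 9 load 0.0000

Γ_L=-1.000000, Γ_S=-0.875000; launch V₁=3·150/160=2.812500
k=0 src: V=2.8125
k=1 load: inc=2.812500, refl=2.812500·-1.000000=-2.8125; V=0.000000+2.812500+-2.812500=0.0000
k=2 src: inc=-2.812500, refl=-2.812500·-0.875000=2.4609; V=2.812500+-2.812500+2.460938=2.4609
k=3 load: inc=2.460938, refl=2.460938·-1.000000=-2.4609; V=0.000000+2.460938+-2.460938=0.0000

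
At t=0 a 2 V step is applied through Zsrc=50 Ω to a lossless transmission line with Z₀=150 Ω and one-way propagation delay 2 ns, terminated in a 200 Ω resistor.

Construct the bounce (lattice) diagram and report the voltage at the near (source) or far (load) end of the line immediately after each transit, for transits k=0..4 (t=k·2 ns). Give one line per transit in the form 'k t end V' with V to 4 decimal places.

0 0 source 1.5000
1 2 load 1.7143
2 4 source 1.6071
3 6 load 1.5918
4 8 source 1.5995

Γ_L=0.142857, Γ_S=-0.500000; launch V₁=2·150/200=1.500000
k=0 src: V=1.5000
k=1 load: inc=1.500000, refl=1.500000·0.142857=0.2143; V=0.000000+1.500000+0.214286=1.7143
k=2 src: inc=0.214286, refl=0.214286·-0.500000=-0.1071; V=1.500000+0.214286+-0.107143=1.6071
k=3 load: inc=-0.107143, refl=-0.107143·0.142857=-0.0153; V=1.714286+-0.107143+-0.015306=1.5918
k=4 src: inc=-0.015306, refl=-0.015306·-0.500000=0.0077; V=1.607143+-0.015306+0.007653=1.5995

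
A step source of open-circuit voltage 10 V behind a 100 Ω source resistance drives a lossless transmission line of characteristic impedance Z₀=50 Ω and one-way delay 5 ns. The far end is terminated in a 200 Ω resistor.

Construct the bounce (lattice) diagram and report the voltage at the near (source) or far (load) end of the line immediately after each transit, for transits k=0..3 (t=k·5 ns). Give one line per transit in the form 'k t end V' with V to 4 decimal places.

0 0 source 3.3333
1 5 load 5.3333
2 10 source 6.0000
3 15 load 6.4000

Γ_L=0.600000, Γ_S=0.333333; launch V₁=10·50/150=3.333333
k=0 src: V=3.3333
k=1 load: inc=3.333333, refl=3.333333·0.600000=2.0000; V=0.000000+3.333333+2.000000=5.3333
k=2 src: inc=2.000000, refl=2.000000·0.333333=0.6667; V=3.333333+2.000000+0.666667=6.0000
k=3 load: inc=0.666667, refl=0.666667·0.600000=0.4000; V=5.333333+0.666667+0.400000=6.4000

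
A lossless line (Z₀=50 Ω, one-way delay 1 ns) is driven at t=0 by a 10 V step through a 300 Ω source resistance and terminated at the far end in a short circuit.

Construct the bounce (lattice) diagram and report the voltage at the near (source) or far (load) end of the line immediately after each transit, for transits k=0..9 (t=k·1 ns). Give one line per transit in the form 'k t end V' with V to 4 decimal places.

0 0 source 1.4286
1 1 load 0.0000
2 2 source -1.0204
3 3 load 0.0000
4 4 source 0.7289
5 5 load 0.0000
6 6 source -0.5206
7 7 load 0.0000
8 8 source 0.3719
9 9 load 0.0000

Γ_L=-1.000000, Γ_S=0.714286; launch V₁=10·50/350=1.428571
k=0 src: V=1.4286
k=1 load: inc=1.428571, refl=1.428571·-1.000000=-1.4286; V=0.000000+1.428571+-1.428571=0.0000
k=2 src: inc=-1.428571, refl=-1.428571·0.714286=-1.0204; V=1.428571+-1.428571+-1.020408=-1.0204
k=3 load: inc=-1.020408, refl=-1.020408·-1.000000=1.0204; V=0.000000+-1.020408+1.020408=0.0000
k=4 src: inc=1.020408, refl=1.020408·0.714286=0.7289; V=-1.020408+1.020408+0.728863=0.7289
k=5 load: inc=0.728863, refl=0.728863·-1.000000=-0.7289; V=0.000000+0.728863+-0.728863=0.0000
k=6 src: inc=-0.728863, refl=-0.728863·0.714286=-0.5206; V=0.728863+-0.728863+-0.520616=-0.5206
k=7 load: inc=-0.520616, refl=-0.520616·-1.000000=0.5206; V=0.000000+-0.520616+0.520616=0.0000
k=8 src: inc=0.520616, refl=0.520616·0.714286=0.3719; V=-0.520616+0.520616+0.371869=0.3719
k=9 load: inc=0.371869, refl=0.371869·-1.000000=-0.3719; V=0.000000+0.371869+-0.371869=0.0000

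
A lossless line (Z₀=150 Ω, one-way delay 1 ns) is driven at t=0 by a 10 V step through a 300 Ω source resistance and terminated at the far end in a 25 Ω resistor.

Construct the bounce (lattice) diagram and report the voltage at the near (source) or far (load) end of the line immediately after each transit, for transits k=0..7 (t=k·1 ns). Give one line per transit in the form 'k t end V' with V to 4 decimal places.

0 0 source 3.3333
1 1 load 0.9524
2 2 source 0.1587
3 3 load 0.7256
4 4 source 0.9146
5 5 load 0.7796
6 6 source 0.7346
7 7 load 0.7668

Γ_L=-0.714286, Γ_S=0.333333; launch V₁=10·150/450=3.333333
k=0 src: V=3.3333
k=1 load: inc=3.333333, refl=3.333333·-0.714286=-2.3810; V=0.000000+3.333333+-2.380952=0.9524
k=2 src: inc=-2.380952, refl=-2.380952·0.333333=-0.7937; V=3.333333+-2.380952+-0.793651=0.1587
k=3 load: inc=-0.793651, refl=-0.793651·-0.714286=0.5669; V=0.952381+-0.793651+0.566893=0.7256
k=4 src: inc=0.566893, refl=0.566893·0.333333=0.1890; V=0.158730+0.566893+0.188964=0.9146
k=5 load: inc=0.188964, refl=0.188964·-0.714286=-0.1350; V=0.725624+0.188964+-0.134975=0.7796
k=6 src: inc=-0.134975, refl=-0.134975·0.333333=-0.0450; V=0.914588+-0.134975+-0.044992=0.7346
k=7 load: inc=-0.044992, refl=-0.044992·-0.714286=0.0321; V=0.779613+-0.044992+0.032137=0.7668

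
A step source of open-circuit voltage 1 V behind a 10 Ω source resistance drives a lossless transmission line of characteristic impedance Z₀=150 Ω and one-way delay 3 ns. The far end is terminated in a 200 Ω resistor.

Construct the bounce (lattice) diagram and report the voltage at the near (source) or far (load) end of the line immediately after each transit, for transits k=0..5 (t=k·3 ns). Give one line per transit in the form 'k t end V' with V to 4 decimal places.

0 0 source 0.9375
1 3 load 1.0714
2 6 source 0.9542
3 9 load 0.9375
4 12 source 0.9521
5 15 load 0.9542

Γ_L=0.142857, Γ_S=-0.875000; launch V₁=1·150/160=0.937500
k=0 src: V=0.9375
k=1 load: inc=0.937500, refl=0.937500·0.142857=0.1339; V=0.000000+0.937500+0.133929=1.0714
k=2 src: inc=0.133929, refl=0.133929·-0.875000=-0.1172; V=0.937500+0.133929+-0.117188=0.9542
k=3 load: inc=-0.117188, refl=-0.117188·0.142857=-0.0167; V=1.071429+-0.117188+-0.016741=0.9375
k=4 src: inc=-0.016741, refl=-0.016741·-0.875000=0.0146; V=0.954241+-0.016741+0.014648=0.9521
k=5 load: inc=0.014648, refl=0.014648·0.142857=0.0021; V=0.937500+0.014648+0.002093=0.9542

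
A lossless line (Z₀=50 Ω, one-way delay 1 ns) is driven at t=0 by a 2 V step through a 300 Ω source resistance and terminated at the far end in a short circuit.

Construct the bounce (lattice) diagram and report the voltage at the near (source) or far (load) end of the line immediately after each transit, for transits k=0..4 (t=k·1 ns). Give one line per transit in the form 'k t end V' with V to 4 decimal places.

Γ_L=-1.000000, Γ_S=0.714286; launch V₁=2·50/350=0.285714
k=0 src: V=0.2857
k=1 load: inc=0.285714, refl=0.285714·-1.000000=-0.2857; V=0.000000+0.285714+-0.285714=0.0000
k=2 src: inc=-0.285714, refl=-0.285714·0.714286=-0.2041; V=0.285714+-0.285714+-0.204082=-0.2041
k=3 load: inc=-0.204082, refl=-0.204082·-1.000000=0.2041; V=0.000000+-0.204082+0.204082=0.0000
k=4 src: inc=0.204082, refl=0.204082·0.714286=0.1458; V=-0.204082+0.204082+0.145773=0.1458

0 0 source 0.2857
1 1 load 0.0000
2 2 source -0.2041
3 3 load 0.0000
4 4 source 0.1458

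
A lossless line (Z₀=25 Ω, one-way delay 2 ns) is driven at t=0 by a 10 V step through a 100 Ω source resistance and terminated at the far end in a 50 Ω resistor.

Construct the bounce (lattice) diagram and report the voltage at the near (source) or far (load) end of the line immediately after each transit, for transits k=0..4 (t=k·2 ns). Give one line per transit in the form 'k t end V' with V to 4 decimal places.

Γ_L=0.333333, Γ_S=0.600000; launch V₁=10·25/125=2.000000
k=0 src: V=2.0000
k=1 load: inc=2.000000, refl=2.000000·0.333333=0.6667; V=0.000000+2.000000+0.666667=2.6667
k=2 src: inc=0.666667, refl=0.666667·0.600000=0.4000; V=2.000000+0.666667+0.400000=3.0667
k=3 load: inc=0.400000, refl=0.400000·0.333333=0.1333; V=2.666667+0.400000+0.133333=3.2000
k=4 src: inc=0.133333, refl=0.133333·0.600000=0.0800; V=3.066667+0.133333+0.080000=3.2800

0 0 source 2.0000
1 2 load 2.6667
2 4 source 3.0667
3 6 load 3.2000
4 8 source 3.2800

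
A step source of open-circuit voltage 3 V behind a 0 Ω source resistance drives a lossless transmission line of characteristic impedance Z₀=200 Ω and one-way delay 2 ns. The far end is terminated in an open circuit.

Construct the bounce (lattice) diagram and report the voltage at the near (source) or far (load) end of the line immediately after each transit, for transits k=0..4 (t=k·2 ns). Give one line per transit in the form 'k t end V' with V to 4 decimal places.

0 0 source 3.0000
1 2 load 6.0000
2 4 source 3.0000
3 6 load 0.0000
4 8 source 3.0000

Γ_L=1.000000, Γ_S=-1.000000; launch V₁=3·200/200=3.000000
k=0 src: V=3.0000
k=1 load: inc=3.000000, refl=3.000000·1.000000=3.0000; V=0.000000+3.000000+3.000000=6.0000
k=2 src: inc=3.000000, refl=3.000000·-1.000000=-3.0000; V=3.000000+3.000000+-3.000000=3.0000
k=3 load: inc=-3.000000, refl=-3.000000·1.000000=-3.0000; V=6.000000+-3.000000+-3.000000=0.0000
k=4 src: inc=-3.000000, refl=-3.000000·-1.000000=3.0000; V=3.000000+-3.000000+3.000000=3.0000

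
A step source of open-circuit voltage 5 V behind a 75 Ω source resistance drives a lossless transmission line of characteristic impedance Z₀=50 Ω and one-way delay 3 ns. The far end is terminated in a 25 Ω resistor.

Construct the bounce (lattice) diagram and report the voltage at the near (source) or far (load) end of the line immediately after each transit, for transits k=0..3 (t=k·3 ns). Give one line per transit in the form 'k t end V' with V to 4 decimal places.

0 0 source 2.0000
1 3 load 1.3333
2 6 source 1.2000
3 9 load 1.2444

Γ_L=-0.333333, Γ_S=0.200000; launch V₁=5·50/125=2.000000
k=0 src: V=2.0000
k=1 load: inc=2.000000, refl=2.000000·-0.333333=-0.6667; V=0.000000+2.000000+-0.666667=1.3333
k=2 src: inc=-0.666667, refl=-0.666667·0.200000=-0.1333; V=2.000000+-0.666667+-0.133333=1.2000
k=3 load: inc=-0.133333, refl=-0.133333·-0.333333=0.0444; V=1.333333+-0.133333+0.044444=1.2444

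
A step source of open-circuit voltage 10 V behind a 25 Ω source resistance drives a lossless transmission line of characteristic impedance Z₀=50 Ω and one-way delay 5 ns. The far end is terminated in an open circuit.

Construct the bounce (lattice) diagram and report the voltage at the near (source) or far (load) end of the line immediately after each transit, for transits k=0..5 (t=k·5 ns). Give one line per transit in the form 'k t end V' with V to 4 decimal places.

Γ_L=1.000000, Γ_S=-0.333333; launch V₁=10·50/75=6.666667
k=0 src: V=6.6667
k=1 load: inc=6.666667, refl=6.666667·1.000000=6.6667; V=0.000000+6.666667+6.666667=13.3333
k=2 src: inc=6.666667, refl=6.666667·-0.333333=-2.2222; V=6.666667+6.666667+-2.222222=11.1111
k=3 load: inc=-2.222222, refl=-2.222222·1.000000=-2.2222; V=13.333333+-2.222222+-2.222222=8.8889
k=4 src: inc=-2.222222, refl=-2.222222·-0.333333=0.7407; V=11.111111+-2.222222+0.740741=9.6296
k=5 load: inc=0.740741, refl=0.740741·1.000000=0.7407; V=8.888889+0.740741+0.740741=10.3704

0 0 source 6.6667
1 5 load 13.3333
2 10 source 11.1111
3 15 load 8.8889
4 20 source 9.6296
5 25 load 10.3704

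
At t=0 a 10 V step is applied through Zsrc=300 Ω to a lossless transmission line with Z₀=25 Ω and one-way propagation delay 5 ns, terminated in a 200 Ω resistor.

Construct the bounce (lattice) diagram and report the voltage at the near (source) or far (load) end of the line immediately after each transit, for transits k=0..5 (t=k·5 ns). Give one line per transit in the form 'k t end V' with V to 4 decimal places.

0 0 source 0.7692
1 5 load 1.3675
2 10 source 1.8738
3 15 load 2.2675
4 20 source 2.6007
5 25 load 2.8598

Γ_L=0.777778, Γ_S=0.846154; launch V₁=10·25/325=0.769231
k=0 src: V=0.7692
k=1 load: inc=0.769231, refl=0.769231·0.777778=0.5983; V=0.000000+0.769231+0.598291=1.3675
k=2 src: inc=0.598291, refl=0.598291·0.846154=0.5062; V=0.769231+0.598291+0.506246=1.8738
k=3 load: inc=0.506246, refl=0.506246·0.777778=0.3937; V=1.367521+0.506246+0.393747=2.2675
k=4 src: inc=0.393747, refl=0.393747·0.846154=0.3332; V=1.873767+0.393747+0.333170=2.6007
k=5 load: inc=0.333170, refl=0.333170·0.777778=0.2591; V=2.267514+0.333170+0.259133=2.8598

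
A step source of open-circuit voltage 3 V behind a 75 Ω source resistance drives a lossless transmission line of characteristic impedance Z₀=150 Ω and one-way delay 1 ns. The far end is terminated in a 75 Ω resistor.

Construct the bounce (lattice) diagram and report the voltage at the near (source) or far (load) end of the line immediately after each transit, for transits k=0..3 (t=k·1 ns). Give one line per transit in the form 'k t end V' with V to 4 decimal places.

0 0 source 2.0000
1 1 load 1.3333
2 2 source 1.5556
3 3 load 1.4815

Γ_L=-0.333333, Γ_S=-0.333333; launch V₁=3·150/225=2.000000
k=0 src: V=2.0000
k=1 load: inc=2.000000, refl=2.000000·-0.333333=-0.6667; V=0.000000+2.000000+-0.666667=1.3333
k=2 src: inc=-0.666667, refl=-0.666667·-0.333333=0.2222; V=2.000000+-0.666667+0.222222=1.5556
k=3 load: inc=0.222222, refl=0.222222·-0.333333=-0.0741; V=1.333333+0.222222+-0.074074=1.4815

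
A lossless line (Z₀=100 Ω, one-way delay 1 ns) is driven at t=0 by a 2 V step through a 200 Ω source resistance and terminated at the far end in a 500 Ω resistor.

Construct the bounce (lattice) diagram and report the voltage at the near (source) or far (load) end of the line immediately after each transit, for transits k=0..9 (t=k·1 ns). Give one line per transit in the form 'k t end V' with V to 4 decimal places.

Γ_L=0.666667, Γ_S=0.333333; launch V₁=2·100/300=0.666667
k=0 src: V=0.6667
k=1 load: inc=0.666667, refl=0.666667·0.666667=0.4444; V=0.000000+0.666667+0.444444=1.1111
k=2 src: inc=0.444444, refl=0.444444·0.333333=0.1481; V=0.666667+0.444444+0.148148=1.2593
k=3 load: inc=0.148148, refl=0.148148·0.666667=0.0988; V=1.111111+0.148148+0.098765=1.3580
k=4 src: inc=0.098765, refl=0.098765·0.333333=0.0329; V=1.259259+0.098765+0.032922=1.3909
k=5 load: inc=0.032922, refl=0.032922·0.666667=0.0219; V=1.358025+0.032922+0.021948=1.4129
k=6 src: inc=0.021948, refl=0.021948·0.333333=0.0073; V=1.390947+0.021948+0.007316=1.4202
k=7 load: inc=0.007316, refl=0.007316·0.666667=0.0049; V=1.412894+0.007316+0.004877=1.4251
k=8 src: inc=0.004877, refl=0.004877·0.333333=0.0016; V=1.420210+0.004877+0.001626=1.4267
k=9 load: inc=0.001626, refl=0.001626·0.666667=0.0011; V=1.425088+0.001626+0.001084=1.4278

0 0 source 0.6667
1 1 load 1.1111
2 2 source 1.2593
3 3 load 1.3580
4 4 source 1.3909
5 5 load 1.4129
6 6 source 1.4202
7 7 load 1.4251
8 8 source 1.4267
9 9 load 1.4278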